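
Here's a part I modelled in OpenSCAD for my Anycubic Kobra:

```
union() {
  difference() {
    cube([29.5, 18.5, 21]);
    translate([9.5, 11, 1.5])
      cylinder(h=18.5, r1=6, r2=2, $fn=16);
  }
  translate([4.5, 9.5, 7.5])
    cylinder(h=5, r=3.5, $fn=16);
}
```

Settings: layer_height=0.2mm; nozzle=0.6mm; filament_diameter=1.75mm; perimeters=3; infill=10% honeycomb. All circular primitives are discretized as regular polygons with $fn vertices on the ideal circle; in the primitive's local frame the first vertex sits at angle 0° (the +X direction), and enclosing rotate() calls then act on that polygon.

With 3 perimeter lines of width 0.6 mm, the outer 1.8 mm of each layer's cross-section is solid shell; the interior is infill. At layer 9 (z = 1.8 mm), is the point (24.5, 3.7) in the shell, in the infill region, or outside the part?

At z = 1.8 mm: the cube (footprint 29.5×18.5) is included at this height; the cone at (9.5, 11) contributes a regular 16-gon of circumradius 5.935 (interpolated between r1=6 and r2=2 at t=0.016); Taking the first minus the rest: starting from the 29.5×18.5 cube, the cone at (9.5, 11) lies wholly inside it (removes its full 107.84 mm² and its 37.05 mm outline becomes a hole wall) — 1 connected region with 1 hole; the cylinder at (4.5, 9.5) is absent (z outside [7.5, 12.5]); Combining (union): only that combined region is present, so the union is just that shape — 1 connected region with 1 hole. Overall, the cross-section is one region with 1 hole. The nearest boundary edge runs (29.50, 0.00)→(0.00, 0.00); distance from the point to it = 3.70 mm. The point is inside the cross-section and 3.70 mm from the nearest boundary — more than the 1.8 mm shell width (3 × 0.6), so it's in the infill interior.

infill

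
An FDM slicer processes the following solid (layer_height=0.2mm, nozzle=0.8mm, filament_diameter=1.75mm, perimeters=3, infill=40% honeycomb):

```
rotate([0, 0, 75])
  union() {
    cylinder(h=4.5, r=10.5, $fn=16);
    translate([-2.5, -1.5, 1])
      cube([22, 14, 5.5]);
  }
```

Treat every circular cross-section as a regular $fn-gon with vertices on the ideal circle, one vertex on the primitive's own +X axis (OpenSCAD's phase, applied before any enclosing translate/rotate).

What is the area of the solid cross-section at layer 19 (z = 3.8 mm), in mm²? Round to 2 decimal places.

At z = 3.8 mm: the r=10.5 cylinder gives a regular 16-gon of circumradius 10.5 (constant along its height) (area = (16/2)·10.500²·sin(360°/16) = 337.53 mm²); the cube at (-2.5, -1.5) (footprint 22×14) is included at this height (area 308.00 mm²); Taking the union: the regions partially overlap — summed areas 645.53 mm² minus the doubly-counted overlap 129.29 mm² gives 516.24 mm² — area = 516.24 mm²; (rotated 75° about Z; rotation is an isometry so areas/perimeters/island counts are preserved). Overall, the cross-section is a single solid region. Net area = 516.24 mm².

516.24 mm²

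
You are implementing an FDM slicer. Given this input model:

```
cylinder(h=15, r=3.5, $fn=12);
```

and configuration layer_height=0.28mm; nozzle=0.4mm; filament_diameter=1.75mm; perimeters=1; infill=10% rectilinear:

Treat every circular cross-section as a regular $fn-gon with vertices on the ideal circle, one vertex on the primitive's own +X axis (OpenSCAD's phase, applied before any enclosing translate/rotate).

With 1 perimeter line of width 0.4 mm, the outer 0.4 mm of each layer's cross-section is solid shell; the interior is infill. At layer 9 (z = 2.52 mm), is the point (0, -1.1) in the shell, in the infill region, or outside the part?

At z = 2.52 mm: the r=3.5 cylinder contributes a regular 12-gon of circumradius 3.5. Overall, the cross-section is a single solid region. The nearest boundary edge runs (-1.75, -3.03)→(-0.00, -3.50); distance from the point to it = 2.32 mm. The point is inside the cross-section and 2.32 mm from the nearest boundary — more than the 0.4 mm shell width (1 × 0.4), so it's in the infill interior.

infill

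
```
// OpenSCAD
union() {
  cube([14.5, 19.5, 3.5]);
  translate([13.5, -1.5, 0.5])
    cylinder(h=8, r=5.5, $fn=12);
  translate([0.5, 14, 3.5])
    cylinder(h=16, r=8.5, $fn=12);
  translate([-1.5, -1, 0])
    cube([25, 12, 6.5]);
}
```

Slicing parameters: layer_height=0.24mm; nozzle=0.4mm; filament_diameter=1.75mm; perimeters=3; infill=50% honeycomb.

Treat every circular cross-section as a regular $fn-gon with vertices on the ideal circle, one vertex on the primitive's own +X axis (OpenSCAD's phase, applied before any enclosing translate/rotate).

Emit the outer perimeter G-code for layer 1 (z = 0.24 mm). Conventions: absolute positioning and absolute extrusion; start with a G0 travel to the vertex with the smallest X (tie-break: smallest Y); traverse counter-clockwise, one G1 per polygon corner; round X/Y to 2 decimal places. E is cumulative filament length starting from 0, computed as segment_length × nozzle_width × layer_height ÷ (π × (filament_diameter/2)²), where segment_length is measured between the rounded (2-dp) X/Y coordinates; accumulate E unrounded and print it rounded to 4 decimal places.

G0 X-1.50 Y-1.00 Z0.24
G1 X23.50 Y-1.00 E0.9978
G1 X23.50 Y11.00 E1.4767
G1 X14.50 Y11.00 E1.8360
G1 X14.50 Y19.50 E2.1752
G1 X0.00 Y19.50 E2.7539
G1 X0.00 Y11.00 E3.0932
G1 X-1.50 Y11.00 E3.1531
G1 X-1.50 Y-1.00 E3.6320

At z = 0.24 mm: the 14.5×19.5 cube contributes its full rectangle; the cylinder at (13.5, -1.5) does not reach this height (z outside [0.5, 8.5]); the cylinder at (0.5, 14) is not intersected at this z (z outside [3.5, 19.5]); the 25×12 cube at (-1.5, -1) contributes its full rectangle; Combining (union): the regions partially overlap (shared area 159.50 mm²), so overlapping operands fuse into one piece — 1 connected region. The outline is a single polygon with 8 vertices. Extrusion per mm of travel: 0.4 × 0.24 / (π × 0.875²) = 0.039912. Accumulating E over each segment gives final E = 3.6320.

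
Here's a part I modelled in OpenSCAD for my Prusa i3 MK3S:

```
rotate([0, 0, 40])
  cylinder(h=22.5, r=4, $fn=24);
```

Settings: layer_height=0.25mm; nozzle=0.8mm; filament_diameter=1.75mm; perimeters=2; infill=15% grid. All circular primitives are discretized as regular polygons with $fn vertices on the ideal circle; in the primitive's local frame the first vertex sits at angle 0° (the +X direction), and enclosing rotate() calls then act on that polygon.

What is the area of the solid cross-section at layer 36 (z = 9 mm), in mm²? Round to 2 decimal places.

At z = 9 mm: the r=4 cylinder gives a regular 24-gon of circumradius 4 (constant along its height) (area = (24/2)·4.000²·sin(360°/24) = 49.69 mm²); (whole slice rotated 40° about Z — lengths, areas and connectivity unchanged). Overall, the cross-section is a single solid region. Net area = 49.69 mm².

49.69 mm²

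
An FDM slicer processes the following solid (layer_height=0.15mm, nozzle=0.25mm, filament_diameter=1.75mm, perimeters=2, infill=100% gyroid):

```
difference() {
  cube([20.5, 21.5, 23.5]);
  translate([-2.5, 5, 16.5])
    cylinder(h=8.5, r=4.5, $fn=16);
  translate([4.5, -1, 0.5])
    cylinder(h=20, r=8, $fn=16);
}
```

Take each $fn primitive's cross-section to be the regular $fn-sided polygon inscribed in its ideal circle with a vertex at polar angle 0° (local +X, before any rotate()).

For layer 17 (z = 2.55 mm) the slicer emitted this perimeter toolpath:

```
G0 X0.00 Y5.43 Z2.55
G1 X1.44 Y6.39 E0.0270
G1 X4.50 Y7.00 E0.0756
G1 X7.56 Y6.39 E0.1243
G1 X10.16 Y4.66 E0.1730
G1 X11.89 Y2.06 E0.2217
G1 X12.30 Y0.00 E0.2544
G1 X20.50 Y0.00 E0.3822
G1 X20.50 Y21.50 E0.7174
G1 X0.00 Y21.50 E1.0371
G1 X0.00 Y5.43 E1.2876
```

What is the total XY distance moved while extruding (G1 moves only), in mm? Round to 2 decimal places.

Sum the Euclidean lengths of each G1 segment: total = 82.59 mm.

82.59 mm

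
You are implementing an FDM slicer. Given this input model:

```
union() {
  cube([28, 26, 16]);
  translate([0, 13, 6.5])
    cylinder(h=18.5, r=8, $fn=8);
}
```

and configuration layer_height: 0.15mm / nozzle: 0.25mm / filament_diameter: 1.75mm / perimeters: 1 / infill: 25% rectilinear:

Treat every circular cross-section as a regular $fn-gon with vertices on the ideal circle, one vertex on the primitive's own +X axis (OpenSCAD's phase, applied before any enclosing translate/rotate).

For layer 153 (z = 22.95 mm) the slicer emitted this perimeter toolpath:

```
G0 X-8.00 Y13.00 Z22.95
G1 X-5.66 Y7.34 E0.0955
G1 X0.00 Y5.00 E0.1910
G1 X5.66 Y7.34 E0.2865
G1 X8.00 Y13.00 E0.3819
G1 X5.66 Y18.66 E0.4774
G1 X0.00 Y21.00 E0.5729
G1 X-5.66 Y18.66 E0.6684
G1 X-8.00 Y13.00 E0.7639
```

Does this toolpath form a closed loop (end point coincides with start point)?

Start point (G0): (-8.00, 13.00). End point (last G1): the path returns to the start — closed.

yes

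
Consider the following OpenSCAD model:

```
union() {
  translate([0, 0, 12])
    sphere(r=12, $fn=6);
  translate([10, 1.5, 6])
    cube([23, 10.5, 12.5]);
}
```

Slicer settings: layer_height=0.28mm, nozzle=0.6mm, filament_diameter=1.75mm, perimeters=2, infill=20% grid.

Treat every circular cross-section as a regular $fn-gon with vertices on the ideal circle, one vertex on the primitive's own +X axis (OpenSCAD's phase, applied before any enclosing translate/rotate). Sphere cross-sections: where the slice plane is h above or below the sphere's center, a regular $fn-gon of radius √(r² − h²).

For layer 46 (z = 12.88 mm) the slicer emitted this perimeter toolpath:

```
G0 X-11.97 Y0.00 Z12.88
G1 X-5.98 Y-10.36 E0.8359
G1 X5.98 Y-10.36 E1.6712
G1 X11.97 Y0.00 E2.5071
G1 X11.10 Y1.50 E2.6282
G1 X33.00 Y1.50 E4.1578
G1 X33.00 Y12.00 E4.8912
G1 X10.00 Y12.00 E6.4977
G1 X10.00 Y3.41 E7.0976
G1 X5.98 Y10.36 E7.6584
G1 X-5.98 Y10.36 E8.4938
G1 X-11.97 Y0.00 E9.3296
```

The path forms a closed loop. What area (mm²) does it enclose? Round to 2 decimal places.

Apply the shoelace formula to the sequence of (X, Y) vertices; enclosed area = 612.38 mm².

612.38 mm²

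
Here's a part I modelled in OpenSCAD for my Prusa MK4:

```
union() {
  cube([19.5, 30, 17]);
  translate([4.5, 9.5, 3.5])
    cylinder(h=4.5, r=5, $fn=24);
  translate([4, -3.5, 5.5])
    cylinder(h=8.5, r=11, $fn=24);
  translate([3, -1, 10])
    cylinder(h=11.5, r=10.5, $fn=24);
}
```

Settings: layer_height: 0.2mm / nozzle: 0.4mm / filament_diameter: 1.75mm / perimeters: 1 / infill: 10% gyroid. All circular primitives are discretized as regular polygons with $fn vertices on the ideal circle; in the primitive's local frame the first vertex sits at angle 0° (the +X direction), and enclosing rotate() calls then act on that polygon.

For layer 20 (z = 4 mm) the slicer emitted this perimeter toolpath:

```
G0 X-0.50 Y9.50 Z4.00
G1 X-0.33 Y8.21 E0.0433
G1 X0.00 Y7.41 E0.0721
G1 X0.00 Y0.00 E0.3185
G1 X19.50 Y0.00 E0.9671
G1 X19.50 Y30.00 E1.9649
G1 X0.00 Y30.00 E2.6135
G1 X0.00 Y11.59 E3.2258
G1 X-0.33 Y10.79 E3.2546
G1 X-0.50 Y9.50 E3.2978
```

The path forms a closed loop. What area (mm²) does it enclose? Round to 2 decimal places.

586.33 mm²

Apply the shoelace formula to the sequence of (X, Y) vertices; enclosed area = 586.33 mm².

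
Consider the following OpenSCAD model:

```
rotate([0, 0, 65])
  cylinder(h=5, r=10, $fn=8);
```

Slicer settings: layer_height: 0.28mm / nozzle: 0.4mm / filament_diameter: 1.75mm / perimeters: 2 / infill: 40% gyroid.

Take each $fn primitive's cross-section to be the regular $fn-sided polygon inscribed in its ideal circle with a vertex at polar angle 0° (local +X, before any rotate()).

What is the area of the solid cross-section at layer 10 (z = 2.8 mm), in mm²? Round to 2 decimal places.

282.84 mm²

At z = 2.8 mm: the r=10 cylinder gives a regular 8-gon of circumradius 10 (constant along its height) (area = (8/2)·10.000²·sin(360°/8) = 282.84 mm²); (whole slice rotated 65° about Z — lengths, areas and connectivity unchanged). Overall, the cross-section is a single solid region. Net area = 282.84 mm².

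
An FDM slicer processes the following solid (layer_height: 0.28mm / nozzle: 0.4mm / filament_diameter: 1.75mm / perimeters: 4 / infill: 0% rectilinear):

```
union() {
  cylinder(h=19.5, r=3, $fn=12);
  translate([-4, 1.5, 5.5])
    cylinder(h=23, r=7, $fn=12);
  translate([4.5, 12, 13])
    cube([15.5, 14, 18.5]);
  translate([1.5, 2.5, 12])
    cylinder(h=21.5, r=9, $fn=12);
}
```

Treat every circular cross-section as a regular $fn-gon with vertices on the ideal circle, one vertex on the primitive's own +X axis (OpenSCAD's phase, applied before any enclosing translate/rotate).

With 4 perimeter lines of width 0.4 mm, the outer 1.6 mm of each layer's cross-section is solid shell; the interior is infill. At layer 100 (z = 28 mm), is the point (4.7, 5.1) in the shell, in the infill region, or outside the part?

infill

At z = 28 mm: the cylinder is absent (z outside [0, 19.5]); the cylinder at (-4, 1.5): section is a regular 12-gon, circumradius r=7; the cube at (4.5, 12) (footprint 15.5×14) is included at this height; the r=9 cylinder at (1.5, 2.5) contributes a regular 12-gon of circumradius 9; Combining (union): the regions partially overlap (shared area 103.83 mm²), so overlapping operands fuse into one piece — 2 connected regions. Overall, the cross-section has 2 separate islands. The nearest boundary edge runs (6.00, 10.29)→(9.29, 7.00); distance from the point to it = 4.59 mm. (Shell/infill is judged within the island containing the point — the largest one.) The point is inside the cross-section and 4.59 mm from the nearest boundary — more than the 1.6 mm shell width (4 × 0.4), so it's in the infill interior.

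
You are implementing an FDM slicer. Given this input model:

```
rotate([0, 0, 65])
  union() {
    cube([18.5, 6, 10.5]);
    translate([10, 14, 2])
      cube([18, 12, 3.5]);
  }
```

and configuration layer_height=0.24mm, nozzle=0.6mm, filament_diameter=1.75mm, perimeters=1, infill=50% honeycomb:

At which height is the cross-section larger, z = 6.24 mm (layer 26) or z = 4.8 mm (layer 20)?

Layer 26 (z = 6.24): the cube is present — its section is the full 18.5×6 rectangle (area 111.00 mm²); the cube at (10, 14) is not intersected at this z (z outside [2, 5.5]); Combining (union): only the 18.5×6 cube is present, so the union is just that shape — area = 111.00 mm²; (rotated 65° about Z; rotation is an isometry so areas/perimeters/island counts are preserved). So its area = 111.00 mm². Layer 20 (z = 4.8): the 18.5×6 cube contributes its full rectangle (area 111.00 mm²); the cube at (10, 14) is present — its section is the full 18×12 rectangle (area 216.00 mm²); Taking the union: the 2 present regions are separate (no shared area or edge), so areas and boundary lengths simply add and each stays a separate island — area = 327.00 mm²; (rotated 65° about Z; rotation is an isometry so areas/perimeters/island counts are preserved). So its area = 327.00 mm². Layer 20 is larger (327.00 vs 111.00 mm²).

layer 20 (z = 4.8 mm)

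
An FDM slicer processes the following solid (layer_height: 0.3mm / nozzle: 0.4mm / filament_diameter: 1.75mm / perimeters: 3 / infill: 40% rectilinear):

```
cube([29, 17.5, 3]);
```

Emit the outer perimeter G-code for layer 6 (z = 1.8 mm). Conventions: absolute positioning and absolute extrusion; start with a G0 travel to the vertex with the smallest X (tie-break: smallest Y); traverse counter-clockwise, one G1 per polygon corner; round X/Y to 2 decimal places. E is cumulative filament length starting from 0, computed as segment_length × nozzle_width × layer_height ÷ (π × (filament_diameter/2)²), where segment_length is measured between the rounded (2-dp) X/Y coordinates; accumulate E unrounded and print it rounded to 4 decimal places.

G0 X0.00 Y0.00 Z1.80
G1 X29.00 Y0.00 E1.4468
G1 X29.00 Y17.50 E2.3199
G1 X0.00 Y17.50 E3.7667
G1 X0.00 Y0.00 E4.6398

At z = 1.8 mm: the cube is present — its section is the full 29×17.5 rectangle. The outline is a single polygon with 4 vertices. Extrusion per mm of travel: 0.4 × 0.3 / (π × 0.875²) = 0.049890. Accumulating E over each segment gives final E = 4.6398.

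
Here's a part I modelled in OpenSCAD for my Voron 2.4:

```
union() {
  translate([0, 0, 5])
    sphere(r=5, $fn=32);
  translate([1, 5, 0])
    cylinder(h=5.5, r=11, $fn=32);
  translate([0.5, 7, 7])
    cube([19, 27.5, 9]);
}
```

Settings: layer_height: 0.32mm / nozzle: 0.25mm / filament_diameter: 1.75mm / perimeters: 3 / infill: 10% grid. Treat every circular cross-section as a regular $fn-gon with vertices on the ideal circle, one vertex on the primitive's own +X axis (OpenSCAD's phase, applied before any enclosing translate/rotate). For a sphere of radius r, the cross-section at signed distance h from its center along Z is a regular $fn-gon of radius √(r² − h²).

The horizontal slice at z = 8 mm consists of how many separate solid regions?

At z = 8 mm: the r=5 sphere slices to a regular 32-gon of circumradius 4.000 (√(r²−h²) with h=3 from center); the cylinder at (1, 5) is not intersected at this z (z outside [0, 5.5]); the 19×27.5 cube at (0.5, 7) contributes its full rectangle; Combining (union): the 2 present regions are separate (no shared area or edge), so areas and boundary lengths simply add and each stays a separate island — 2 connected regions. The result has 2 disconnected regions.

2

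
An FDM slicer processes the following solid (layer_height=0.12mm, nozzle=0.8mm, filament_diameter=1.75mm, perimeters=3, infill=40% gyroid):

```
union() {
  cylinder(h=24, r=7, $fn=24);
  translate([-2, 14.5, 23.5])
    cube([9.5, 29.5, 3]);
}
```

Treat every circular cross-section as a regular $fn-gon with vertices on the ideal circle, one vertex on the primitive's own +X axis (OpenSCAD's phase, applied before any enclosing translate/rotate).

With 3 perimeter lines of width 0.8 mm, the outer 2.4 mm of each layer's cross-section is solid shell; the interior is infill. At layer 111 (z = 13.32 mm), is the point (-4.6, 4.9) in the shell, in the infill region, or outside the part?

At z = 13.32 mm: the r=7 cylinder gives a regular 24-gon of circumradius 7 (constant along its height); the cube at (-2, 14.5) is absent (z outside [23.5, 26.5]); Merging all regions: only the r=7 cylinder is present, so the union is just that shape — 1 connected region. Overall, the cross-section is a single solid region. The nearest boundary edge runs (-3.50, 6.06)→(-4.95, 4.95); distance from the point to it = 0.25 mm. The point is inside the cross-section, 0.25 mm from the nearest boundary — within the 2.4 mm shell band (3 × 0.8).

shell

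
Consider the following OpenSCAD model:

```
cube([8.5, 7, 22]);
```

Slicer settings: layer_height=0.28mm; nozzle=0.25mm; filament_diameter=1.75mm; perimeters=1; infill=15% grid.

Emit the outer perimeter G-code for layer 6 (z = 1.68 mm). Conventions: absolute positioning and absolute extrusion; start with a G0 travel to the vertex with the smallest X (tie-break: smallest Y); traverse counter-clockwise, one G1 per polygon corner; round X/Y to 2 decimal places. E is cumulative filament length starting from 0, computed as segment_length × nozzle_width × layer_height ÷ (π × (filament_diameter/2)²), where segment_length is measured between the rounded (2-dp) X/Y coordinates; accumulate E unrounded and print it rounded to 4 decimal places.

At z = 1.68 mm: the cube (footprint 8.5×7) is included at this height. The outline is a single polygon with 4 vertices. Extrusion per mm of travel: 0.25 × 0.28 / (π × 0.875²) = 0.029103. Accumulating E over each segment gives final E = 0.9022.

G0 X0.00 Y0.00 Z1.68
G1 X8.50 Y0.00 E0.2474
G1 X8.50 Y7.00 E0.4511
G1 X0.00 Y7.00 E0.6985
G1 X0.00 Y0.00 E0.9022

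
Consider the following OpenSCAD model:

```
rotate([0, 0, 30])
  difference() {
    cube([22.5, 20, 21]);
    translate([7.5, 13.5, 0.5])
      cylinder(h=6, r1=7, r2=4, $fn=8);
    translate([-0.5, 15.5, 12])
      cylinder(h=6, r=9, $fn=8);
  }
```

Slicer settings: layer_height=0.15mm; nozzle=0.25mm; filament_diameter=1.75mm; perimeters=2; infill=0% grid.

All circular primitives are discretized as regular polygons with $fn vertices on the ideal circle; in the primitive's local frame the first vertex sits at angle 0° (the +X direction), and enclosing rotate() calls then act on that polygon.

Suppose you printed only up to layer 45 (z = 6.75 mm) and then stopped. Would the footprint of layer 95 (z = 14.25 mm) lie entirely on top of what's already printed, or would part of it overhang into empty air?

Compare the two slices. At z = 6.75: the cube (footprint 22.5×20) is included at this height (area 450.00 mm²); the cone at (7.5, 13.5) is not intersected at this z (z outside [0.5, 6.5]); the cylinder at (-0.5, 15.5) does not reach this height (z outside [12, 18]); After the difference (first − rest): none of the subtracted shapes is present at this height, so the 22.5×20 cube is unchanged — area = 450.00 mm²; (rotated 30° about Z; rotation is an isometry so areas/perimeters/island counts are preserved). At z = 14.25: the cube is present — its section is the full 22.5×20 rectangle (area 450.00 mm²); the cone at (7.5, 13.5) does not reach this height (z outside [0.5, 6.5]); the r=9 cylinder at (-0.5, 15.5) gives a regular 8-gon of circumradius 9 (constant along its height) (area = (8/2)·9.000²·sin(360°/8) = 229.10 mm²); Taking the first minus the rest: starting from the 22.5×20 cube (450.00 mm²), the r=9 cylinder at (-0.5, 15.5) partially overlaps it — only the 86.88 mm² overlap (of its 229.10 mm²) is removed, clipping the outline — area = 363.12 mm²; (rotated 30° about Z; rotation is an isometry so areas/perimeters/island counts are preserved). Checking containment: the cross-section at z = 14.25 is a subset of the cross-section at z = 6.75.

entirely on top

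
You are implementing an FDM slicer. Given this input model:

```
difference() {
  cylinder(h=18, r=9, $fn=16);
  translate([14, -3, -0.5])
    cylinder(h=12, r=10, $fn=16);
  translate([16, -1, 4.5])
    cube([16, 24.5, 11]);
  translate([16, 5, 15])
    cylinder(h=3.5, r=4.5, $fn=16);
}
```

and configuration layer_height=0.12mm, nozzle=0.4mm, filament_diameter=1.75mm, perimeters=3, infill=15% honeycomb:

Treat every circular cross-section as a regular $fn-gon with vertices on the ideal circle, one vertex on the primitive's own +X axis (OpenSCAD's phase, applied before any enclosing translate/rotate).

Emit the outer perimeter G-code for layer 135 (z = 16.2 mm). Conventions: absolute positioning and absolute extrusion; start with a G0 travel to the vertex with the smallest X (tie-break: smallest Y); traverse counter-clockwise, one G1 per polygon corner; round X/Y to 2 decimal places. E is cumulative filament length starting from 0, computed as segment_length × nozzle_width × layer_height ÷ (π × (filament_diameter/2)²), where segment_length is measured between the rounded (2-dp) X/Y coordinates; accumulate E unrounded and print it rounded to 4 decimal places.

G0 X-9.00 Y0.00 Z16.20
G1 X-8.31 Y-3.44 E0.0700
G1 X-6.36 Y-6.36 E0.1401
G1 X-3.44 Y-8.31 E0.2102
G1 X0.00 Y-9.00 E0.2802
G1 X3.44 Y-8.31 E0.3502
G1 X6.36 Y-6.36 E0.4203
G1 X8.31 Y-3.44 E0.4903
G1 X9.00 Y0.00 E0.5603
G1 X8.31 Y3.44 E0.6304
G1 X6.36 Y6.36 E0.7004
G1 X3.44 Y8.31 E0.7705
G1 X0.00 Y9.00 E0.8405
G1 X-3.44 Y8.31 E0.9105
G1 X-6.36 Y6.36 E0.9806
G1 X-8.31 Y3.44 E1.0507
G1 X-9.00 Y0.00 E1.1207

At z = 16.2 mm: the cylinder: section is a regular 16-gon, circumradius r=9; the cylinder at (14, -3) is absent (z outside [-0.5, 11.5]); the cube at (16, -1) is not intersected at this z (z outside [4.5, 15.5]); the cylinder at (16, 5): section is a regular 16-gon, circumradius r=4.5; Subtracting the remaining from the first: starting from the r=9 cylinder, the r=4.5 cylinder at (16, 5) misses the remaining region (no effect) — 1 connected region. The outline is a single polygon with 16 vertices. Extrusion per mm of travel: 0.4 × 0.12 / (π × 0.875²) = 0.019956. Accumulating E over each segment gives final E = 1.1207.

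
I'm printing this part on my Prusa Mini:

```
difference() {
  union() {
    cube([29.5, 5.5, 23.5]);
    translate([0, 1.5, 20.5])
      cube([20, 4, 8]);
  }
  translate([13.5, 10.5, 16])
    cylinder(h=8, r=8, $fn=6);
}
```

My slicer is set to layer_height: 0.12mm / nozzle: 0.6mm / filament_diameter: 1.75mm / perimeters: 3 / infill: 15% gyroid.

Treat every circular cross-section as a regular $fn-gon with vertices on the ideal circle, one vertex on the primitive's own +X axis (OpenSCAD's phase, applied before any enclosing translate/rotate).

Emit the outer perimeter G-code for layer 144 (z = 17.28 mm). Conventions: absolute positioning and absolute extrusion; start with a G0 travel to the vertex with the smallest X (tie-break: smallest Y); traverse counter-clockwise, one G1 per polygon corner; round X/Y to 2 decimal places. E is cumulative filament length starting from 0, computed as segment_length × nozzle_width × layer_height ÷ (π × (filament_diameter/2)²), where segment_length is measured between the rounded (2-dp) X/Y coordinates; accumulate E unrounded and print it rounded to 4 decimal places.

G0 X0.00 Y0.00 Z17.28
G1 X29.50 Y0.00 E0.8831
G1 X29.50 Y5.50 E1.0477
G1 X18.61 Y5.50 E1.3737
G1 X17.50 Y3.57 E1.4403
G1 X9.50 Y3.57 E1.6798
G1 X8.39 Y5.50 E1.7464
G1 X0.00 Y5.50 E1.9976
G1 X0.00 Y0.00 E2.1622

At z = 17.28 mm: the cube is present — its section is the full 29.5×5.5 rectangle; the cube at (0, 1.5) is absent (z outside [20.5, 28.5]); Merging all regions: only the 29.5×5.5 cube is present, so the union is just that shape — 1 connected region; the r=8 cylinder at (13.5, 10.5) contributes a regular 6-gon of circumradius 8; Taking the first minus the rest: starting from the result so far, the r=8 cylinder at (13.5, 10.5) partially overlaps it — only the 17.57 mm² overlap (of its 166.28 mm²) is removed, clipping the outline — 1 connected region. The outline is a single polygon with 8 vertices. Extrusion per mm of travel: 0.6 × 0.12 / (π × 0.875²) = 0.029934. Accumulating E over each segment gives final E = 2.1622.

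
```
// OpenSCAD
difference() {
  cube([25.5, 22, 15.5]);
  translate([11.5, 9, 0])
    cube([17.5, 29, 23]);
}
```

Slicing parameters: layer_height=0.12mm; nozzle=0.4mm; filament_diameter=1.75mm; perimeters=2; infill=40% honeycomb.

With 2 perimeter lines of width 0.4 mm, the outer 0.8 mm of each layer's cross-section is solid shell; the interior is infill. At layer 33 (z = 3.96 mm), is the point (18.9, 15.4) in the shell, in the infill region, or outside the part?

outside

At z = 3.96 mm: the cube is present — its section is the full 25.5×22 rectangle; the cube at (11.5, 9) (footprint 17.5×29) is included at this height; After the difference (first − rest): starting from the 25.5×22 cube, the 17.5×29 cube at (11.5, 9) partially overlaps it — only the 182.00 mm² overlap (of its 507.50 mm²) is removed, clipping the outline — 1 connected region. Overall, the cross-section is a single solid region. The nearest boundary edge runs (11.50, 9.00)→(25.50, 9.00); distance from the point to it = 6.40 mm. The point is not inside any of the regions above, so it lies outside the cross-section (6.40 mm from the nearest boundary).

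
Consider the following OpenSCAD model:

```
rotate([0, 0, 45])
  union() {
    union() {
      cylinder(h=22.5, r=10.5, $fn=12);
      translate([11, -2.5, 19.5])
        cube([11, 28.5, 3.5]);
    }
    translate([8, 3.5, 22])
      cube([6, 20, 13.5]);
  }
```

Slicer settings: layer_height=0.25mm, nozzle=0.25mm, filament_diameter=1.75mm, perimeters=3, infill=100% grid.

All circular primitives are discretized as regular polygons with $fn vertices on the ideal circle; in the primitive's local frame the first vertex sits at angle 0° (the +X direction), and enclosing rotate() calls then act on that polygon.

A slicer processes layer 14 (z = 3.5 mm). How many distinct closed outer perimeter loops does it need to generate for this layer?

1

At z = 3.5 mm: the r=10.5 cylinder contributes a regular 12-gon of circumradius 10.5; the cube at (11, -2.5) does not reach this height (z outside [19.5, 23]); Combining (union): only the r=10.5 cylinder is present, so the union is just that shape — 1 connected region; the cube at (8, 3.5) does not reach this height (z outside [22, 35.5]); Merging all regions: only that combined region is present, so the union is just that shape — 1 connected region; (rotated 45° about Z; rotation is an isometry so areas/perimeters/island counts are preserved). The result has 1 disconnected region.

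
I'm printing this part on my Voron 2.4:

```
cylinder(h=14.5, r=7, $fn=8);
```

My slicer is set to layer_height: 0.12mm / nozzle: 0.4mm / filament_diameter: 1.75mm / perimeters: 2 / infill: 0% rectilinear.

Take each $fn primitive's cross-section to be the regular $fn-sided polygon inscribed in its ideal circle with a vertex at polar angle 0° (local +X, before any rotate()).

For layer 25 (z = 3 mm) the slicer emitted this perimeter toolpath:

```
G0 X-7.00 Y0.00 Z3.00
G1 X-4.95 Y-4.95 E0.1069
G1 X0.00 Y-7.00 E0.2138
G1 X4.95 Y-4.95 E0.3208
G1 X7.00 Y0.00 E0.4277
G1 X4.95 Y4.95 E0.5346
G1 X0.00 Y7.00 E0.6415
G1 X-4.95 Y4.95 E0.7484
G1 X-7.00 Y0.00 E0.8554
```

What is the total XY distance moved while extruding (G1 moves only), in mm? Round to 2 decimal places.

Sum the Euclidean lengths of each G1 segment: total = 42.86 mm.

42.86 mm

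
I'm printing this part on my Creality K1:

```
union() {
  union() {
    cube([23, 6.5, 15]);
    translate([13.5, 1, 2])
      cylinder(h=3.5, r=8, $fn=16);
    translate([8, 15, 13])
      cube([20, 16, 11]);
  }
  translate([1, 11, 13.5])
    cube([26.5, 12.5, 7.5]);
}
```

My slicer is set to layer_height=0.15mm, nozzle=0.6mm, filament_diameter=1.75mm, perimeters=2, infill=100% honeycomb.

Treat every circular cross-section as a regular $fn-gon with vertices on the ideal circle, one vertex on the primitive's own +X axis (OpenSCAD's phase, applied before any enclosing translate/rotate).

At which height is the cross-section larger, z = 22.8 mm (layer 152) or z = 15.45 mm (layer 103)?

layer 103 (z = 15.45 mm)

Layer 152 (z = 22.8): the cube is absent (z outside [0, 15]); the cylinder at (13.5, 1) is absent (z outside [2, 5.5]); the cube at (8, 15) is present — its section is the full 20×16 rectangle (area 320.00 mm²); Merging all regions: only the 20×16 cube at (8, 15) is present, so the union is just that shape — area = 320.00 mm²; the cube at (1, 11) is not intersected at this z (z outside [13.5, 21]); Taking the union: only that combined region is present, so the union is just that shape — area = 320.00 mm². So its area = 320.00 mm². Layer 103 (z = 15.45): the cube does not reach this height (z outside [0, 15]); the cylinder at (13.5, 1) is absent (z outside [2, 5.5]); the 20×16 cube at (8, 15) contributes its full rectangle (area 320.00 mm²); Taking the union: only the 20×16 cube at (8, 15) is present, so the union is just that shape — area = 320.00 mm²; the 26.5×12.5 cube at (1, 11) contributes its full rectangle (area 331.25 mm²); Merging all regions: the regions partially overlap — summed areas 651.25 mm² minus the doubly-counted overlap 165.75 mm² gives 485.50 mm² — area = 485.50 mm². So its area = 485.50 mm². Layer 103 is larger (485.50 vs 320.00 mm²).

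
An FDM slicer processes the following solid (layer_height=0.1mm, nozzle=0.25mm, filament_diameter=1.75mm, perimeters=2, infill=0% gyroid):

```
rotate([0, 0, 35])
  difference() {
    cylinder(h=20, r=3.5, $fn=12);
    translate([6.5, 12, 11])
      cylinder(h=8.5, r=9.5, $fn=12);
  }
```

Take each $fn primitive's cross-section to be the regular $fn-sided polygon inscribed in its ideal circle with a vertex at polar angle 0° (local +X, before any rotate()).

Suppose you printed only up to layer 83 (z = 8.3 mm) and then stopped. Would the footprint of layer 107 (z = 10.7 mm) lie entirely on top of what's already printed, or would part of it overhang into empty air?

entirely on top

Compare the two slices. At z = 8.3: the r=3.5 cylinder gives a regular 12-gon of circumradius 3.5 (constant along its height) (area = (12/2)·3.500²·sin(360°/12) = 36.75 mm²); the cylinder at (6.5, 12) is not intersected at this z (z outside [11, 19.5]); Subtracting the remaining from the first: none of the subtracted shapes is present at this height, so the r=3.5 cylinder is unchanged — area = 36.75 mm²; (whole slice rotated 35° about Z — lengths, areas and connectivity unchanged). At z = 10.7: the r=3.5 cylinder contributes a regular 12-gon of circumradius 3.5 (area = (12/2)·3.500²·sin(360°/12) = 36.75 mm²); the cylinder at (6.5, 12) is absent (z outside [11, 19.5]); Taking the first minus the rest: none of the subtracted shapes is present at this height, so the r=3.5 cylinder is unchanged — area = 36.75 mm²; (whole slice rotated 35° about Z — lengths, areas and connectivity unchanged). Checking containment: the cross-section at z = 10.7 is a subset of the cross-section at z = 8.3.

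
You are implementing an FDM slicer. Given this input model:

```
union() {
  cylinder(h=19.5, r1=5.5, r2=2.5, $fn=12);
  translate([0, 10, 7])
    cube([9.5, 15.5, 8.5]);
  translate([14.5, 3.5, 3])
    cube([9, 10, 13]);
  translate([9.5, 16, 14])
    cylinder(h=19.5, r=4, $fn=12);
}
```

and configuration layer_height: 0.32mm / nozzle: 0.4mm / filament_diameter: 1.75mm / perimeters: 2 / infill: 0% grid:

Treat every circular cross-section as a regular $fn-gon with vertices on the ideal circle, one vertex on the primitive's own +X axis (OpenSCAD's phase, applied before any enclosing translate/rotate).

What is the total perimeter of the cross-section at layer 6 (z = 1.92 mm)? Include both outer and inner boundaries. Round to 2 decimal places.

At z = 1.92 mm: the cone contributes a regular 12-gon of circumradius 5.205 (interpolated between r1=5.5 and r2=2.5 at t=0.098) (perimeter = 2·12·5.205·sin(180°/12) = 32.33 mm); the cube at (0, 10) is absent (z outside [7, 15.5]); the cube at (14.5, 3.5) is absent (z outside [3, 16]); the cylinder at (9.5, 16) is absent (z outside [14, 33.5]); Merging all regions: only the cone is present, so the union is just that shape — boundary = 32.33 mm. Overall, the cross-section is a single solid region. Total boundary length (outer) = 32.33 mm.

32.33 mm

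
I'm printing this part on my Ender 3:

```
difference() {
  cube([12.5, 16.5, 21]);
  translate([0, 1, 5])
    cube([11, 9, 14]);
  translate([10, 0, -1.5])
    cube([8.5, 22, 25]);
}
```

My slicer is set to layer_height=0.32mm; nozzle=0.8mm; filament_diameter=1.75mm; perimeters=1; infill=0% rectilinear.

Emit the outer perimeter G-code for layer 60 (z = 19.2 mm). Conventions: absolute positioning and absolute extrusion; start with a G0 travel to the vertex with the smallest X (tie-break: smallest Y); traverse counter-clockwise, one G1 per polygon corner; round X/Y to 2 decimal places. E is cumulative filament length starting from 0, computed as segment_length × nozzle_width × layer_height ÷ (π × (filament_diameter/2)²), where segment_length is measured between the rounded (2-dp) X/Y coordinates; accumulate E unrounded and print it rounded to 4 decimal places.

G0 X0.00 Y0.00 Z19.20
G1 X10.00 Y0.00 E1.0643
G1 X10.00 Y16.50 E2.8205
G1 X0.00 Y16.50 E3.8848
G1 X0.00 Y0.00 E5.6409

At z = 19.2 mm: the 12.5×16.5 cube contributes its full rectangle; the cube at (0, 1) is not intersected at this z (z outside [5, 19]); the cube at (10, 0) is present — its section is the full 8.5×22 rectangle; After the difference (first − rest): starting from the 12.5×16.5 cube, the 8.5×22 cube at (10, 0) partially overlaps it — only the 41.25 mm² overlap (of its 187.00 mm²) is removed, clipping the outline — 1 connected region. The outline is a single polygon with 4 vertices. Extrusion per mm of travel: 0.8 × 0.32 / (π × 0.875²) = 0.106432. Accumulating E over each segment gives final E = 5.6409.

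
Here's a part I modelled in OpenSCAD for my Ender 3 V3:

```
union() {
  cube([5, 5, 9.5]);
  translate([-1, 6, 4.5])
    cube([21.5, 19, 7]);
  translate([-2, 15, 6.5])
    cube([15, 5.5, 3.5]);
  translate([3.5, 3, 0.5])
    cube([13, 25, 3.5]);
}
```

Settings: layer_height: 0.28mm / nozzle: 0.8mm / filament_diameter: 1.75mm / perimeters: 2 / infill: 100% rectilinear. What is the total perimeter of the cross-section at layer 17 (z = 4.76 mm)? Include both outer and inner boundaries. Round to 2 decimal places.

101.00 mm

At z = 4.76 mm: the 5×5 cube contributes its full rectangle (perimeter 20.00 mm); the cube at (-1, 6) (footprint 21.5×19) is included at this height (perimeter 81.00 mm); the cube at (-2, 15) is absent (z outside [6.5, 10]); the cube at (3.5, 3) is absent (z outside [0.5, 4]); Taking the union: the 2 present regions are separate (no shared area or edge), so areas and boundary lengths simply add and each stays a separate island — boundary = 101.00 mm. Overall, the cross-section has 2 separate islands. Total boundary length (outer) = 101.00 mm.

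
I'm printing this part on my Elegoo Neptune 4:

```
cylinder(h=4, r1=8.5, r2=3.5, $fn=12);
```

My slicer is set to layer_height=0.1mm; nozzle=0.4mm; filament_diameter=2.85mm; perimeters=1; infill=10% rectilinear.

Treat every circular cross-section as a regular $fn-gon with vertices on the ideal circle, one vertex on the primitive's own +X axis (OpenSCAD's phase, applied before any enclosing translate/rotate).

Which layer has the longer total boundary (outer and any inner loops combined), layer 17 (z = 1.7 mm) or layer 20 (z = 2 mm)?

layer 17 (z = 1.7 mm)

Layer 17 (z = 1.7): the cone (r1=8.5→r2=3.5) has section circumradius 6.375 here — a regular 12-gon (perimeter = 2·12·6.375·sin(180°/12) = 39.60 mm). So its perimeter = 39.60 mm. Layer 20 (z = 2): the cone (r1=8.5→r2=3.5) has section circumradius 6.000 here — a regular 12-gon (perimeter = 2·12·6.000·sin(180°/12) = 37.27 mm). So its perimeter = 37.27 mm. Layer 17 is larger (39.60 vs 37.27 mm).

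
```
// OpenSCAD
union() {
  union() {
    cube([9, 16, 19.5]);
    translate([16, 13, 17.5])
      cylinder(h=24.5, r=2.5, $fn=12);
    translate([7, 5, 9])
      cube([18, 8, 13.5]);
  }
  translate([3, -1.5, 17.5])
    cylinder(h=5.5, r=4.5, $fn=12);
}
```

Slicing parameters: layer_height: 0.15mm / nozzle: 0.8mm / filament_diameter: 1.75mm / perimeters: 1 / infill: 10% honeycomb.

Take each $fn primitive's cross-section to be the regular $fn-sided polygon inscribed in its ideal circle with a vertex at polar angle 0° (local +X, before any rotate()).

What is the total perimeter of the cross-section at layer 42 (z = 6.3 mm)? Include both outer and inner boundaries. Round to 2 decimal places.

50.00 mm

At z = 6.3 mm: the cube is present — its section is the full 9×16 rectangle (perimeter 50.00 mm); the cylinder at (16, 13) does not reach this height (z outside [17.5, 42]); the cube at (7, 5) is not intersected at this z (z outside [9, 22.5]); Merging all regions: only the 9×16 cube is present, so the union is just that shape — boundary = 50.00 mm; the cylinder at (3, -1.5) is absent (z outside [17.5, 23]); Taking the union: only that combined region is present, so the union is just that shape — boundary = 50.00 mm. Overall, the cross-section is a single solid region. Total boundary length (outer) = 50.00 mm.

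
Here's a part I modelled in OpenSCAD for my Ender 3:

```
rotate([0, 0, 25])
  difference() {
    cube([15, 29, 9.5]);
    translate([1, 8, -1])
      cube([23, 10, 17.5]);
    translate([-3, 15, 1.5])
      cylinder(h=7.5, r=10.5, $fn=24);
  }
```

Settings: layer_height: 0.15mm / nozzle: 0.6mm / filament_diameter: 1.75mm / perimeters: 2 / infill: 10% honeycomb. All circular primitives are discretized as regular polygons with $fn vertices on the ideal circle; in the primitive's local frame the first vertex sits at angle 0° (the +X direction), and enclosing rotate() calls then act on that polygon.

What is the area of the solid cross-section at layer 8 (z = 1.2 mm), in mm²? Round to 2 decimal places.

At z = 1.2 mm: the 15×29 cube contributes its full rectangle (area 435.00 mm²); the cube at (1, 8) (footprint 23×10) is included at this height (area 230.00 mm²); the cylinder at (-3, 15) is not intersected at this z (z outside [1.5, 9]); Subtracting the remaining from the first: starting from the 15×29 cube (435.00 mm²), the 23×10 cube at (1, 8) partially overlaps it — only the 140.00 mm² overlap (of its 230.00 mm²) is removed, clipping the outline — area = 295.00 mm²; (whole slice rotated 25° about Z — lengths, areas and connectivity unchanged). Overall, the cross-section is a single solid region. Net area = 295.00 mm².

295.00 mm²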